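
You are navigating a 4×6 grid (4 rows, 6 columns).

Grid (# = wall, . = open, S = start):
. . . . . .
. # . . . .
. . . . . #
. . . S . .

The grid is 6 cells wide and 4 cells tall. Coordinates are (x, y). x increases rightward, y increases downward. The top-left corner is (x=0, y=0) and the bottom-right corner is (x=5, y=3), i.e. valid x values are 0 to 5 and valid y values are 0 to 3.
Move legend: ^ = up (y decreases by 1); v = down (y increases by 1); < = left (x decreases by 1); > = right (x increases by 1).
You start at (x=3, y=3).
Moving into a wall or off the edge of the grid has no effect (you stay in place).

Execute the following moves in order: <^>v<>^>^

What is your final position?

Answer: Final position: (x=4, y=1)

Derivation:
Start: (x=3, y=3)
  < (left): (x=3, y=3) -> (x=2, y=3)
  ^ (up): (x=2, y=3) -> (x=2, y=2)
  > (right): (x=2, y=2) -> (x=3, y=2)
  v (down): (x=3, y=2) -> (x=3, y=3)
  < (left): (x=3, y=3) -> (x=2, y=3)
  > (right): (x=2, y=3) -> (x=3, y=3)
  ^ (up): (x=3, y=3) -> (x=3, y=2)
  > (right): (x=3, y=2) -> (x=4, y=2)
  ^ (up): (x=4, y=2) -> (x=4, y=1)
Final: (x=4, y=1)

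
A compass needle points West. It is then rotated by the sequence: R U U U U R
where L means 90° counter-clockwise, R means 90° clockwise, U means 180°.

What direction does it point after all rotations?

Start: West
  R (right (90° clockwise)) -> North
  U (U-turn (180°)) -> South
  U (U-turn (180°)) -> North
  U (U-turn (180°)) -> South
  U (U-turn (180°)) -> North
  R (right (90° clockwise)) -> East
Final: East

Answer: Final heading: East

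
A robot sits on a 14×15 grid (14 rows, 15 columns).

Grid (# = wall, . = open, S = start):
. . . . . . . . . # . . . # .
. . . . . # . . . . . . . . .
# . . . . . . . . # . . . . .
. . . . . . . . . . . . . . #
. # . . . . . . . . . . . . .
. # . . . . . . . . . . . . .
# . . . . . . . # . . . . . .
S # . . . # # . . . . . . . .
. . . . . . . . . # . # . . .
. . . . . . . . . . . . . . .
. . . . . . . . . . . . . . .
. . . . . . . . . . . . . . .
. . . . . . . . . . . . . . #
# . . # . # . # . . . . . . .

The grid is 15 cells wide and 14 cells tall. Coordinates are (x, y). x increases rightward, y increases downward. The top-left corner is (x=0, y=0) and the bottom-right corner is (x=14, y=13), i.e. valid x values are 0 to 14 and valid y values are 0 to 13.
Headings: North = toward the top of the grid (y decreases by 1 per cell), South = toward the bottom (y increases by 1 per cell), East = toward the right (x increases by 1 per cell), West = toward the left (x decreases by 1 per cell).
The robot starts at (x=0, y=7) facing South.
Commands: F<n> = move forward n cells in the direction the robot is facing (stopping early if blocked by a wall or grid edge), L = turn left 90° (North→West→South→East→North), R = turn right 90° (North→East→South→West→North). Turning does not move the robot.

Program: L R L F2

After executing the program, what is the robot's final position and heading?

Start: (x=0, y=7), facing South
  L: turn left, now facing East
  R: turn right, now facing South
  L: turn left, now facing East
  F2: move forward 0/2 (blocked), now at (x=0, y=7)
Final: (x=0, y=7), facing East

Answer: Final position: (x=0, y=7), facing East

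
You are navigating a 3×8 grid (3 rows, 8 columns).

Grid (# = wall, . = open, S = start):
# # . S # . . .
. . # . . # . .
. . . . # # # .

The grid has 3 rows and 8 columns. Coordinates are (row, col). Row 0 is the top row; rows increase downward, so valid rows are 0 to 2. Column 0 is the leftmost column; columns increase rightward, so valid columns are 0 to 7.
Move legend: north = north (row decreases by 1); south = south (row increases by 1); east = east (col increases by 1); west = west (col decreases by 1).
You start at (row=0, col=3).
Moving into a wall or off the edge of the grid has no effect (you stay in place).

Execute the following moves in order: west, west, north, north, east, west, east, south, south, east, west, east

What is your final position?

Answer: Final position: (row=2, col=3)

Derivation:
Start: (row=0, col=3)
  west (west): (row=0, col=3) -> (row=0, col=2)
  west (west): blocked, stay at (row=0, col=2)
  north (north): blocked, stay at (row=0, col=2)
  north (north): blocked, stay at (row=0, col=2)
  east (east): (row=0, col=2) -> (row=0, col=3)
  west (west): (row=0, col=3) -> (row=0, col=2)
  east (east): (row=0, col=2) -> (row=0, col=3)
  south (south): (row=0, col=3) -> (row=1, col=3)
  south (south): (row=1, col=3) -> (row=2, col=3)
  east (east): blocked, stay at (row=2, col=3)
  west (west): (row=2, col=3) -> (row=2, col=2)
  east (east): (row=2, col=2) -> (row=2, col=3)
Final: (row=2, col=3)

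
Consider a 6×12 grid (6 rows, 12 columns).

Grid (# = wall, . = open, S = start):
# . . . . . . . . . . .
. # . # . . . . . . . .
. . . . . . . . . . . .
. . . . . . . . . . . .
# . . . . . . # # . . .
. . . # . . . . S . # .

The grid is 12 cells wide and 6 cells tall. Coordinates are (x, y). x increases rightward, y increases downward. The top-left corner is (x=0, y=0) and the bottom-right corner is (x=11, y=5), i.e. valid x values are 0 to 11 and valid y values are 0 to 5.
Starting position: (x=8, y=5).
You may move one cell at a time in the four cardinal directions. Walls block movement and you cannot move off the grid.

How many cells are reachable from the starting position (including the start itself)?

BFS flood-fill from (x=8, y=5):
  Distance 0: (x=8, y=5)
  Distance 1: (x=7, y=5), (x=9, y=5)
  Distance 2: (x=9, y=4), (x=6, y=5)
  Distance 3: (x=9, y=3), (x=6, y=4), (x=10, y=4), (x=5, y=5)
  Distance 4: (x=9, y=2), (x=6, y=3), (x=8, y=3), (x=10, y=3), (x=5, y=4), (x=11, y=4), (x=4, y=5)
  Distance 5: (x=9, y=1), (x=6, y=2), (x=8, y=2), (x=10, y=2), (x=5, y=3), (x=7, y=3), (x=11, y=3), (x=4, y=4), (x=11, y=5)
  Distance 6: (x=9, y=0), (x=6, y=1), (x=8, y=1), (x=10, y=1), (x=5, y=2), (x=7, y=2), (x=11, y=2), (x=4, y=3), (x=3, y=4)
  Distance 7: (x=6, y=0), (x=8, y=0), (x=10, y=0), (x=5, y=1), (x=7, y=1), (x=11, y=1), (x=4, y=2), (x=3, y=3), (x=2, y=4)
  Distance 8: (x=5, y=0), (x=7, y=0), (x=11, y=0), (x=4, y=1), (x=3, y=2), (x=2, y=3), (x=1, y=4), (x=2, y=5)
  Distance 9: (x=4, y=0), (x=2, y=2), (x=1, y=3), (x=1, y=5)
  Distance 10: (x=3, y=0), (x=2, y=1), (x=1, y=2), (x=0, y=3), (x=0, y=5)
  Distance 11: (x=2, y=0), (x=0, y=2)
  Distance 12: (x=1, y=0), (x=0, y=1)
Total reachable: 64 (grid has 64 open cells total)

Answer: Reachable cells: 64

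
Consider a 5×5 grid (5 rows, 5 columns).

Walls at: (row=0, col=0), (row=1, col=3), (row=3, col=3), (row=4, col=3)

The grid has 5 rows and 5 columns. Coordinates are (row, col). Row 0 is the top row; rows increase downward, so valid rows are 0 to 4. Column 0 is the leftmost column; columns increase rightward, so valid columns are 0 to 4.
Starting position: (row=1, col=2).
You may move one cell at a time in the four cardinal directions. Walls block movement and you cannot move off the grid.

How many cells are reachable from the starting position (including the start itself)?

Answer: Reachable cells: 21

Derivation:
BFS flood-fill from (row=1, col=2):
  Distance 0: (row=1, col=2)
  Distance 1: (row=0, col=2), (row=1, col=1), (row=2, col=2)
  Distance 2: (row=0, col=1), (row=0, col=3), (row=1, col=0), (row=2, col=1), (row=2, col=3), (row=3, col=2)
  Distance 3: (row=0, col=4), (row=2, col=0), (row=2, col=4), (row=3, col=1), (row=4, col=2)
  Distance 4: (row=1, col=4), (row=3, col=0), (row=3, col=4), (row=4, col=1)
  Distance 5: (row=4, col=0), (row=4, col=4)
Total reachable: 21 (grid has 21 open cells total)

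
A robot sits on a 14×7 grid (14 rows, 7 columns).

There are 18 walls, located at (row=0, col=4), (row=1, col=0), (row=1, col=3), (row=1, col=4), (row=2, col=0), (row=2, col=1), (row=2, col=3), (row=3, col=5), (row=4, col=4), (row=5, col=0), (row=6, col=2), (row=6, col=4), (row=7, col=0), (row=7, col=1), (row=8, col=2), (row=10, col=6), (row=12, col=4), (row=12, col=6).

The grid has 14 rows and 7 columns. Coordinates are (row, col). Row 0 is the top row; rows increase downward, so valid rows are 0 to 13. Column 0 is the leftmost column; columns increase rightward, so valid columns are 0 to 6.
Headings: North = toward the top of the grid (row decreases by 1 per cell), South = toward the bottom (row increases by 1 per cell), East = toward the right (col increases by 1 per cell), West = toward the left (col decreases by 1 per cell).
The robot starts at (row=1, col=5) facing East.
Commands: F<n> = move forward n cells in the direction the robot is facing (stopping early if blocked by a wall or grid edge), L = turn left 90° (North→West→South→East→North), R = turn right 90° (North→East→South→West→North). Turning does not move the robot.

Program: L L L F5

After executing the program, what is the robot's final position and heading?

Answer: Final position: (row=2, col=5), facing South

Derivation:
Start: (row=1, col=5), facing East
  L: turn left, now facing North
  L: turn left, now facing West
  L: turn left, now facing South
  F5: move forward 1/5 (blocked), now at (row=2, col=5)
Final: (row=2, col=5), facing South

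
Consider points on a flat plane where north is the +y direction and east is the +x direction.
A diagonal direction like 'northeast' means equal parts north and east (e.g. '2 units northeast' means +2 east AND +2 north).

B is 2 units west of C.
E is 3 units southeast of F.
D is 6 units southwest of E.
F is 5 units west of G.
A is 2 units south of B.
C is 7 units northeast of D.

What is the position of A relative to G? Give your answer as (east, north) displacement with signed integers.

Place G at the origin (east=0, north=0).
  F is 5 units west of G: delta (east=-5, north=+0); F at (east=-5, north=0).
  E is 3 units southeast of F: delta (east=+3, north=-3); E at (east=-2, north=-3).
  D is 6 units southwest of E: delta (east=-6, north=-6); D at (east=-8, north=-9).
  C is 7 units northeast of D: delta (east=+7, north=+7); C at (east=-1, north=-2).
  B is 2 units west of C: delta (east=-2, north=+0); B at (east=-3, north=-2).
  A is 2 units south of B: delta (east=+0, north=-2); A at (east=-3, north=-4).
Therefore A relative to G: (east=-3, north=-4).

Answer: A is at (east=-3, north=-4) relative to G.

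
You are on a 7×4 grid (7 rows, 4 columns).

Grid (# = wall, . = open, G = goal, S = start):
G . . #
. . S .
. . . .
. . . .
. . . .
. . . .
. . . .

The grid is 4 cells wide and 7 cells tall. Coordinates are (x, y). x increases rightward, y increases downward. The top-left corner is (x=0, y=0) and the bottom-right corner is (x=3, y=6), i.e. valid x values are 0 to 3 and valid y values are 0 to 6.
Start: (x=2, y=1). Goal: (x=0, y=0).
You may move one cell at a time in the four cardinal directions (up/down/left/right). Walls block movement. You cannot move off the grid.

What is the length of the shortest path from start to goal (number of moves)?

BFS from (x=2, y=1) until reaching (x=0, y=0):
  Distance 0: (x=2, y=1)
  Distance 1: (x=2, y=0), (x=1, y=1), (x=3, y=1), (x=2, y=2)
  Distance 2: (x=1, y=0), (x=0, y=1), (x=1, y=2), (x=3, y=2), (x=2, y=3)
  Distance 3: (x=0, y=0), (x=0, y=2), (x=1, y=3), (x=3, y=3), (x=2, y=4)  <- goal reached here
One shortest path (3 moves): (x=2, y=1) -> (x=1, y=1) -> (x=0, y=1) -> (x=0, y=0)

Answer: Shortest path length: 3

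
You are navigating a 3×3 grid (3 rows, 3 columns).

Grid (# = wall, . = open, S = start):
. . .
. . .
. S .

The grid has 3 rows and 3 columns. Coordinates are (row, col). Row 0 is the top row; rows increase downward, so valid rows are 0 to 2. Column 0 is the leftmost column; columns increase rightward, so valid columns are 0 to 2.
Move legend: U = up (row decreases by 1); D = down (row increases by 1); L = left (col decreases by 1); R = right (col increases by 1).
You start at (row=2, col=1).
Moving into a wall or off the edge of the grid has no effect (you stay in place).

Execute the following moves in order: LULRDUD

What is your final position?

Start: (row=2, col=1)
  L (left): (row=2, col=1) -> (row=2, col=0)
  U (up): (row=2, col=0) -> (row=1, col=0)
  L (left): blocked, stay at (row=1, col=0)
  R (right): (row=1, col=0) -> (row=1, col=1)
  D (down): (row=1, col=1) -> (row=2, col=1)
  U (up): (row=2, col=1) -> (row=1, col=1)
  D (down): (row=1, col=1) -> (row=2, col=1)
Final: (row=2, col=1)

Answer: Final position: (row=2, col=1)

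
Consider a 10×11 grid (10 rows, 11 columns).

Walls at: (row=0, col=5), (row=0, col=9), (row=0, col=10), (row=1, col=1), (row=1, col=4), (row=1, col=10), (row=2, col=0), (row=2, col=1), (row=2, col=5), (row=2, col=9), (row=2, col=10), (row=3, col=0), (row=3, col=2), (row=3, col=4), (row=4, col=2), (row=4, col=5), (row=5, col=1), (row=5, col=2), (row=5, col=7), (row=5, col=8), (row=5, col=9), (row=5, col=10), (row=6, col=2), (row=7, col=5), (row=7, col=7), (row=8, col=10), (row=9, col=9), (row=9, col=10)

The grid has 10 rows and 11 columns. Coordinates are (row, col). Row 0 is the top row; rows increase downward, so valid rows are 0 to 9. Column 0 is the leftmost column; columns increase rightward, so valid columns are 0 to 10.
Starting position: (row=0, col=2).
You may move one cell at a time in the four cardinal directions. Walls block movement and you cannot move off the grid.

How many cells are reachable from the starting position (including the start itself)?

Answer: Reachable cells: 82

Derivation:
BFS flood-fill from (row=0, col=2):
  Distance 0: (row=0, col=2)
  Distance 1: (row=0, col=1), (row=0, col=3), (row=1, col=2)
  Distance 2: (row=0, col=0), (row=0, col=4), (row=1, col=3), (row=2, col=2)
  Distance 3: (row=1, col=0), (row=2, col=3)
  Distance 4: (row=2, col=4), (row=3, col=3)
  Distance 5: (row=4, col=3)
  Distance 6: (row=4, col=4), (row=5, col=3)
  Distance 7: (row=5, col=4), (row=6, col=3)
  Distance 8: (row=5, col=5), (row=6, col=4), (row=7, col=3)
  Distance 9: (row=5, col=6), (row=6, col=5), (row=7, col=2), (row=7, col=4), (row=8, col=3)
  Distance 10: (row=4, col=6), (row=6, col=6), (row=7, col=1), (row=8, col=2), (row=8, col=4), (row=9, col=3)
  Distance 11: (row=3, col=6), (row=4, col=7), (row=6, col=1), (row=6, col=7), (row=7, col=0), (row=7, col=6), (row=8, col=1), (row=8, col=5), (row=9, col=2), (row=9, col=4)
  Distance 12: (row=2, col=6), (row=3, col=5), (row=3, col=7), (row=4, col=8), (row=6, col=0), (row=6, col=8), (row=8, col=0), (row=8, col=6), (row=9, col=1), (row=9, col=5)
  Distance 13: (row=1, col=6), (row=2, col=7), (row=3, col=8), (row=4, col=9), (row=5, col=0), (row=6, col=9), (row=7, col=8), (row=8, col=7), (row=9, col=0), (row=9, col=6)
  Distance 14: (row=0, col=6), (row=1, col=5), (row=1, col=7), (row=2, col=8), (row=3, col=9), (row=4, col=0), (row=4, col=10), (row=6, col=10), (row=7, col=9), (row=8, col=8), (row=9, col=7)
  Distance 15: (row=0, col=7), (row=1, col=8), (row=3, col=10), (row=4, col=1), (row=7, col=10), (row=8, col=9), (row=9, col=8)
  Distance 16: (row=0, col=8), (row=1, col=9), (row=3, col=1)
Total reachable: 82 (grid has 82 open cells total)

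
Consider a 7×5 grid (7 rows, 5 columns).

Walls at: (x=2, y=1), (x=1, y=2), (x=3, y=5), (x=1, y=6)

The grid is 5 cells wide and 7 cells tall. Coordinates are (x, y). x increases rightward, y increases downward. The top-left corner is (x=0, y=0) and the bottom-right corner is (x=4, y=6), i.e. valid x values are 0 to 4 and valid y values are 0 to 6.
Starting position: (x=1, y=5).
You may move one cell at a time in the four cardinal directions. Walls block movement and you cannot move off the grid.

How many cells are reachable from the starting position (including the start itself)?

BFS flood-fill from (x=1, y=5):
  Distance 0: (x=1, y=5)
  Distance 1: (x=1, y=4), (x=0, y=5), (x=2, y=5)
  Distance 2: (x=1, y=3), (x=0, y=4), (x=2, y=4), (x=0, y=6), (x=2, y=6)
  Distance 3: (x=0, y=3), (x=2, y=3), (x=3, y=4), (x=3, y=6)
  Distance 4: (x=0, y=2), (x=2, y=2), (x=3, y=3), (x=4, y=4), (x=4, y=6)
  Distance 5: (x=0, y=1), (x=3, y=2), (x=4, y=3), (x=4, y=5)
  Distance 6: (x=0, y=0), (x=1, y=1), (x=3, y=1), (x=4, y=2)
  Distance 7: (x=1, y=0), (x=3, y=0), (x=4, y=1)
  Distance 8: (x=2, y=0), (x=4, y=0)
Total reachable: 31 (grid has 31 open cells total)

Answer: Reachable cells: 31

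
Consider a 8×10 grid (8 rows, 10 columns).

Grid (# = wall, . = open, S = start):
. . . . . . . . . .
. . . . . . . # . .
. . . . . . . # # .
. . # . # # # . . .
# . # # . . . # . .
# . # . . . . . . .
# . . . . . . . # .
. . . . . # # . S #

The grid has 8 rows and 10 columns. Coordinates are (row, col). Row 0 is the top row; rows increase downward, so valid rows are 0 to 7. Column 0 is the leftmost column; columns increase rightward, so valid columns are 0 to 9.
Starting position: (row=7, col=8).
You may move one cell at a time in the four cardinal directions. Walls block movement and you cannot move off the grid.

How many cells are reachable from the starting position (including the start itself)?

BFS flood-fill from (row=7, col=8):
  Distance 0: (row=7, col=8)
  Distance 1: (row=7, col=7)
  Distance 2: (row=6, col=7)
  Distance 3: (row=5, col=7), (row=6, col=6)
  Distance 4: (row=5, col=6), (row=5, col=8), (row=6, col=5)
  Distance 5: (row=4, col=6), (row=4, col=8), (row=5, col=5), (row=5, col=9), (row=6, col=4)
  Distance 6: (row=3, col=8), (row=4, col=5), (row=4, col=9), (row=5, col=4), (row=6, col=3), (row=6, col=9), (row=7, col=4)
  Distance 7: (row=3, col=7), (row=3, col=9), (row=4, col=4), (row=5, col=3), (row=6, col=2), (row=7, col=3)
  Distance 8: (row=2, col=9), (row=6, col=1), (row=7, col=2)
  Distance 9: (row=1, col=9), (row=5, col=1), (row=7, col=1)
  Distance 10: (row=0, col=9), (row=1, col=8), (row=4, col=1), (row=7, col=0)
  Distance 11: (row=0, col=8), (row=3, col=1)
  Distance 12: (row=0, col=7), (row=2, col=1), (row=3, col=0)
  Distance 13: (row=0, col=6), (row=1, col=1), (row=2, col=0), (row=2, col=2)
  Distance 14: (row=0, col=1), (row=0, col=5), (row=1, col=0), (row=1, col=2), (row=1, col=6), (row=2, col=3)
  Distance 15: (row=0, col=0), (row=0, col=2), (row=0, col=4), (row=1, col=3), (row=1, col=5), (row=2, col=4), (row=2, col=6), (row=3, col=3)
  Distance 16: (row=0, col=3), (row=1, col=4), (row=2, col=5)
Total reachable: 62 (grid has 62 open cells total)

Answer: Reachable cells: 62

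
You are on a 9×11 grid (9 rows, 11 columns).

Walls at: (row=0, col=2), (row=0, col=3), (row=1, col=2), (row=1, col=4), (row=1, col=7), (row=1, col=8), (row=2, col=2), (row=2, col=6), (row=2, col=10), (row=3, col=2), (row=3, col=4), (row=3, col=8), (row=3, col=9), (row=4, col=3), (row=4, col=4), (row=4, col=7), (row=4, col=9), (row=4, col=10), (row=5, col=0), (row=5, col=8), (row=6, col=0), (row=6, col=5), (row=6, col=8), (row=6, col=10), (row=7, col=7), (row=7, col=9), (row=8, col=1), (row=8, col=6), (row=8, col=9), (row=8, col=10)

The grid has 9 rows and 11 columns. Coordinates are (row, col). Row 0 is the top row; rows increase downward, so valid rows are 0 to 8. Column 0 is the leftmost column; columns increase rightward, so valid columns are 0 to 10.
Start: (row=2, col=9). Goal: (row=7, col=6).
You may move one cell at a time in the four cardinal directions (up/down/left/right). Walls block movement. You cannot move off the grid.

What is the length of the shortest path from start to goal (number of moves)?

BFS from (row=2, col=9) until reaching (row=7, col=6):
  Distance 0: (row=2, col=9)
  Distance 1: (row=1, col=9), (row=2, col=8)
  Distance 2: (row=0, col=9), (row=1, col=10), (row=2, col=7)
  Distance 3: (row=0, col=8), (row=0, col=10), (row=3, col=7)
  Distance 4: (row=0, col=7), (row=3, col=6)
  Distance 5: (row=0, col=6), (row=3, col=5), (row=4, col=6)
  Distance 6: (row=0, col=5), (row=1, col=6), (row=2, col=5), (row=4, col=5), (row=5, col=6)
  Distance 7: (row=0, col=4), (row=1, col=5), (row=2, col=4), (row=5, col=5), (row=5, col=7), (row=6, col=6)
  Distance 8: (row=2, col=3), (row=5, col=4), (row=6, col=7), (row=7, col=6)  <- goal reached here
One shortest path (8 moves): (row=2, col=9) -> (row=2, col=8) -> (row=2, col=7) -> (row=3, col=7) -> (row=3, col=6) -> (row=4, col=6) -> (row=5, col=6) -> (row=6, col=6) -> (row=7, col=6)

Answer: Shortest path length: 8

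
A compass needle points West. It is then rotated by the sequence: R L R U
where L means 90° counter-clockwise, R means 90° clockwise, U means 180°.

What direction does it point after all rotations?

Answer: Final heading: South

Derivation:
Start: West
  R (right (90° clockwise)) -> North
  L (left (90° counter-clockwise)) -> West
  R (right (90° clockwise)) -> North
  U (U-turn (180°)) -> South
Final: South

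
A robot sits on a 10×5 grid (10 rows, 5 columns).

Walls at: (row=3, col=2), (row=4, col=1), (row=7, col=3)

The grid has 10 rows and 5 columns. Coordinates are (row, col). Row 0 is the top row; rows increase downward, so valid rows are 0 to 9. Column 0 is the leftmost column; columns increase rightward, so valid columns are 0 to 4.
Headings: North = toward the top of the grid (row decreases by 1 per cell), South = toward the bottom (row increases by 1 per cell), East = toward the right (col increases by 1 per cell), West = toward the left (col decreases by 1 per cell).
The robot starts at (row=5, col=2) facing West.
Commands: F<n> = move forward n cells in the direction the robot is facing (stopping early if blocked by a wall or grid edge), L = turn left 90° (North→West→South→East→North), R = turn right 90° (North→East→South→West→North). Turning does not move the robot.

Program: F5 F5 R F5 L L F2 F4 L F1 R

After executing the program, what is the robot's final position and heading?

Start: (row=5, col=2), facing West
  F5: move forward 2/5 (blocked), now at (row=5, col=0)
  F5: move forward 0/5 (blocked), now at (row=5, col=0)
  R: turn right, now facing North
  F5: move forward 5, now at (row=0, col=0)
  L: turn left, now facing West
  L: turn left, now facing South
  F2: move forward 2, now at (row=2, col=0)
  F4: move forward 4, now at (row=6, col=0)
  L: turn left, now facing East
  F1: move forward 1, now at (row=6, col=1)
  R: turn right, now facing South
Final: (row=6, col=1), facing South

Answer: Final position: (row=6, col=1), facing South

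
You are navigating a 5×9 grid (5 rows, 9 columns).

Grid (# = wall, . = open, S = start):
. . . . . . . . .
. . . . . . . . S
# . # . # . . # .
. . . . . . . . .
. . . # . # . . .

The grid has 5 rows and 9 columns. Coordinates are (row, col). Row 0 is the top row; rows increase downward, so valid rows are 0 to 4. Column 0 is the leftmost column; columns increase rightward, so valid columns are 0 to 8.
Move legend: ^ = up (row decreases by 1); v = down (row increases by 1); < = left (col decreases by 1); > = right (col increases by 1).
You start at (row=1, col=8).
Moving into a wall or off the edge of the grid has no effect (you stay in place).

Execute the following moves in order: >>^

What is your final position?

Answer: Final position: (row=0, col=8)

Derivation:
Start: (row=1, col=8)
  > (right): blocked, stay at (row=1, col=8)
  > (right): blocked, stay at (row=1, col=8)
  ^ (up): (row=1, col=8) -> (row=0, col=8)
Final: (row=0, col=8)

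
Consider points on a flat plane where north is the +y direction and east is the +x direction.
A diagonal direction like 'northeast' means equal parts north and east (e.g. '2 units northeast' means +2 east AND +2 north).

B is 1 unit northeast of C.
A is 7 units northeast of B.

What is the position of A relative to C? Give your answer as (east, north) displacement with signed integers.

Answer: A is at (east=8, north=8) relative to C.

Derivation:
Place C at the origin (east=0, north=0).
  B is 1 unit northeast of C: delta (east=+1, north=+1); B at (east=1, north=1).
  A is 7 units northeast of B: delta (east=+7, north=+7); A at (east=8, north=8).
Therefore A relative to C: (east=8, north=8).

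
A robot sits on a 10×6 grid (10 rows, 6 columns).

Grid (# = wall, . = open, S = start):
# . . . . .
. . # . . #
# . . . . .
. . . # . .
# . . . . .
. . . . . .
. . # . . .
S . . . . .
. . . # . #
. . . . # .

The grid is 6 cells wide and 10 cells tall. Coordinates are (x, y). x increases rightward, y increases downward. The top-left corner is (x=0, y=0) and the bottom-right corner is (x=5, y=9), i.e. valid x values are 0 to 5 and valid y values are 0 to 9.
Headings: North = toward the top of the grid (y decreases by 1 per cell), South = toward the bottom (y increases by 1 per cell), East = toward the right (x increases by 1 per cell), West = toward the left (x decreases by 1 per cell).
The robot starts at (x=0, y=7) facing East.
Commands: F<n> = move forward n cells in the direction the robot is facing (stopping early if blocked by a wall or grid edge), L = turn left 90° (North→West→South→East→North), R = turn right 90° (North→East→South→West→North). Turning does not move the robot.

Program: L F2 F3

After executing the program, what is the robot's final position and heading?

Start: (x=0, y=7), facing East
  L: turn left, now facing North
  F2: move forward 2, now at (x=0, y=5)
  F3: move forward 0/3 (blocked), now at (x=0, y=5)
Final: (x=0, y=5), facing North

Answer: Final position: (x=0, y=5), facing North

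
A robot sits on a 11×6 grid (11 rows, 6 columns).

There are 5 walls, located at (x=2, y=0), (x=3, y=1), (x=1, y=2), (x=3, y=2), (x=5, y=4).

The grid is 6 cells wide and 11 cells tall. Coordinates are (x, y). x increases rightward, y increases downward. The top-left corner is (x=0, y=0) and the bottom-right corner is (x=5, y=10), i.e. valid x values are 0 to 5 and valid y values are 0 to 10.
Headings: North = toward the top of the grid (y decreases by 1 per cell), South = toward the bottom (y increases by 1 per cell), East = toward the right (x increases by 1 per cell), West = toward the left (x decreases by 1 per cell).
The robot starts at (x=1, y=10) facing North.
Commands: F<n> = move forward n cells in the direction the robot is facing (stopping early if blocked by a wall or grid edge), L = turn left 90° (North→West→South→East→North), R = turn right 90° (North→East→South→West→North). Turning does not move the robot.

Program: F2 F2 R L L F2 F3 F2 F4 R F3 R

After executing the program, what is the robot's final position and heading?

Start: (x=1, y=10), facing North
  F2: move forward 2, now at (x=1, y=8)
  F2: move forward 2, now at (x=1, y=6)
  R: turn right, now facing East
  L: turn left, now facing North
  L: turn left, now facing West
  F2: move forward 1/2 (blocked), now at (x=0, y=6)
  F3: move forward 0/3 (blocked), now at (x=0, y=6)
  F2: move forward 0/2 (blocked), now at (x=0, y=6)
  F4: move forward 0/4 (blocked), now at (x=0, y=6)
  R: turn right, now facing North
  F3: move forward 3, now at (x=0, y=3)
  R: turn right, now facing East
Final: (x=0, y=3), facing East

Answer: Final position: (x=0, y=3), facing East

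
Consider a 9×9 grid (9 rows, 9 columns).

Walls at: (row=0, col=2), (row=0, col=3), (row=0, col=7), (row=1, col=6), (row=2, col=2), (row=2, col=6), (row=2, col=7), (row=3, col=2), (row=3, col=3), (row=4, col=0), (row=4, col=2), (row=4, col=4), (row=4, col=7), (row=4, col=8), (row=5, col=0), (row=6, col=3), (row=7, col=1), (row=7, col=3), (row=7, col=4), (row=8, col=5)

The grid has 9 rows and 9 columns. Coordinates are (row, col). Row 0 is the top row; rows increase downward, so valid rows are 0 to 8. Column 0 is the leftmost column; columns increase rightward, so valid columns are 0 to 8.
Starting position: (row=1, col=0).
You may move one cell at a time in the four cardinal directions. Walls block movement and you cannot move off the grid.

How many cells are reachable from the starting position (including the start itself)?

BFS flood-fill from (row=1, col=0):
  Distance 0: (row=1, col=0)
  Distance 1: (row=0, col=0), (row=1, col=1), (row=2, col=0)
  Distance 2: (row=0, col=1), (row=1, col=2), (row=2, col=1), (row=3, col=0)
  Distance 3: (row=1, col=3), (row=3, col=1)
  Distance 4: (row=1, col=4), (row=2, col=3), (row=4, col=1)
  Distance 5: (row=0, col=4), (row=1, col=5), (row=2, col=4), (row=5, col=1)
  Distance 6: (row=0, col=5), (row=2, col=5), (row=3, col=4), (row=5, col=2), (row=6, col=1)
  Distance 7: (row=0, col=6), (row=3, col=5), (row=5, col=3), (row=6, col=0), (row=6, col=2)
  Distance 8: (row=3, col=6), (row=4, col=3), (row=4, col=5), (row=5, col=4), (row=7, col=0), (row=7, col=2)
  Distance 9: (row=3, col=7), (row=4, col=6), (row=5, col=5), (row=6, col=4), (row=8, col=0), (row=8, col=2)
  Distance 10: (row=3, col=8), (row=5, col=6), (row=6, col=5), (row=8, col=1), (row=8, col=3)
  Distance 11: (row=2, col=8), (row=5, col=7), (row=6, col=6), (row=7, col=5), (row=8, col=4)
  Distance 12: (row=1, col=8), (row=5, col=8), (row=6, col=7), (row=7, col=6)
  Distance 13: (row=0, col=8), (row=1, col=7), (row=6, col=8), (row=7, col=7), (row=8, col=6)
  Distance 14: (row=7, col=8), (row=8, col=7)
  Distance 15: (row=8, col=8)
Total reachable: 61 (grid has 61 open cells total)

Answer: Reachable cells: 61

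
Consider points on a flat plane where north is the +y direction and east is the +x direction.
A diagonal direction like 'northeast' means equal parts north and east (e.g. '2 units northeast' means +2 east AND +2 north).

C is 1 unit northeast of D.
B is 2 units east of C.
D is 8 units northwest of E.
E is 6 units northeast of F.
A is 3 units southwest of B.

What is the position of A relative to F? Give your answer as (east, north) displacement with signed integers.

Answer: A is at (east=-2, north=12) relative to F.

Derivation:
Place F at the origin (east=0, north=0).
  E is 6 units northeast of F: delta (east=+6, north=+6); E at (east=6, north=6).
  D is 8 units northwest of E: delta (east=-8, north=+8); D at (east=-2, north=14).
  C is 1 unit northeast of D: delta (east=+1, north=+1); C at (east=-1, north=15).
  B is 2 units east of C: delta (east=+2, north=+0); B at (east=1, north=15).
  A is 3 units southwest of B: delta (east=-3, north=-3); A at (east=-2, north=12).
Therefore A relative to F: (east=-2, north=12).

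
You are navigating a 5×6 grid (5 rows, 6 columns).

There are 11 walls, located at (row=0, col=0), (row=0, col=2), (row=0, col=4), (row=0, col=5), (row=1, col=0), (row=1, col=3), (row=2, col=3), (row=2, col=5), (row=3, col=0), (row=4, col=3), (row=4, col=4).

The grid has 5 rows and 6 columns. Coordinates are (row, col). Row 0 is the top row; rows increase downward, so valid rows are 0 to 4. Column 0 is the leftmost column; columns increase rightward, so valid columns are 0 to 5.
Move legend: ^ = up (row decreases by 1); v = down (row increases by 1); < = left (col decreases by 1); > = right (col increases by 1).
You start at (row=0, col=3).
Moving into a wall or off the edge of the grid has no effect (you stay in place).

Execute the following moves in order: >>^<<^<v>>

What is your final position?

Start: (row=0, col=3)
  > (right): blocked, stay at (row=0, col=3)
  > (right): blocked, stay at (row=0, col=3)
  ^ (up): blocked, stay at (row=0, col=3)
  < (left): blocked, stay at (row=0, col=3)
  < (left): blocked, stay at (row=0, col=3)
  ^ (up): blocked, stay at (row=0, col=3)
  < (left): blocked, stay at (row=0, col=3)
  v (down): blocked, stay at (row=0, col=3)
  > (right): blocked, stay at (row=0, col=3)
  > (right): blocked, stay at (row=0, col=3)
Final: (row=0, col=3)

Answer: Final position: (row=0, col=3)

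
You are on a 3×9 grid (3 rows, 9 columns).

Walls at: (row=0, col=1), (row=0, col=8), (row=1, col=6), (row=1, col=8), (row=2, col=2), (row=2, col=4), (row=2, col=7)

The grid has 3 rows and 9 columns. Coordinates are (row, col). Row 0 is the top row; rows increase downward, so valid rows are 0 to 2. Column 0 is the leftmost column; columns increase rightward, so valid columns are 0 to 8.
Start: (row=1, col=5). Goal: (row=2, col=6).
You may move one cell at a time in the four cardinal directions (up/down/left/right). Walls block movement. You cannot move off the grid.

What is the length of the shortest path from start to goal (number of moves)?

BFS from (row=1, col=5) until reaching (row=2, col=6):
  Distance 0: (row=1, col=5)
  Distance 1: (row=0, col=5), (row=1, col=4), (row=2, col=5)
  Distance 2: (row=0, col=4), (row=0, col=6), (row=1, col=3), (row=2, col=6)  <- goal reached here
One shortest path (2 moves): (row=1, col=5) -> (row=2, col=5) -> (row=2, col=6)

Answer: Shortest path length: 2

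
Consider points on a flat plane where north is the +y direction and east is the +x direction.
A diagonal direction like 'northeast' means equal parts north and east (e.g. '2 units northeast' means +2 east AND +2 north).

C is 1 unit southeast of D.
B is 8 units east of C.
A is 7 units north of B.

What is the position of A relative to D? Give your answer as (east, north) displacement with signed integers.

Place D at the origin (east=0, north=0).
  C is 1 unit southeast of D: delta (east=+1, north=-1); C at (east=1, north=-1).
  B is 8 units east of C: delta (east=+8, north=+0); B at (east=9, north=-1).
  A is 7 units north of B: delta (east=+0, north=+7); A at (east=9, north=6).
Therefore A relative to D: (east=9, north=6).

Answer: A is at (east=9, north=6) relative to D.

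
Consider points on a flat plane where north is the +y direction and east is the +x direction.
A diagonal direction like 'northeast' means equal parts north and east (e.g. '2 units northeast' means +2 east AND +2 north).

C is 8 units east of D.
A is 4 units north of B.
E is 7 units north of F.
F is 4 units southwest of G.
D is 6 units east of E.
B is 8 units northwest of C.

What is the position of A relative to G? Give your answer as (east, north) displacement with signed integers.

Answer: A is at (east=2, north=15) relative to G.

Derivation:
Place G at the origin (east=0, north=0).
  F is 4 units southwest of G: delta (east=-4, north=-4); F at (east=-4, north=-4).
  E is 7 units north of F: delta (east=+0, north=+7); E at (east=-4, north=3).
  D is 6 units east of E: delta (east=+6, north=+0); D at (east=2, north=3).
  C is 8 units east of D: delta (east=+8, north=+0); C at (east=10, north=3).
  B is 8 units northwest of C: delta (east=-8, north=+8); B at (east=2, north=11).
  A is 4 units north of B: delta (east=+0, north=+4); A at (east=2, north=15).
Therefore A relative to G: (east=2, north=15).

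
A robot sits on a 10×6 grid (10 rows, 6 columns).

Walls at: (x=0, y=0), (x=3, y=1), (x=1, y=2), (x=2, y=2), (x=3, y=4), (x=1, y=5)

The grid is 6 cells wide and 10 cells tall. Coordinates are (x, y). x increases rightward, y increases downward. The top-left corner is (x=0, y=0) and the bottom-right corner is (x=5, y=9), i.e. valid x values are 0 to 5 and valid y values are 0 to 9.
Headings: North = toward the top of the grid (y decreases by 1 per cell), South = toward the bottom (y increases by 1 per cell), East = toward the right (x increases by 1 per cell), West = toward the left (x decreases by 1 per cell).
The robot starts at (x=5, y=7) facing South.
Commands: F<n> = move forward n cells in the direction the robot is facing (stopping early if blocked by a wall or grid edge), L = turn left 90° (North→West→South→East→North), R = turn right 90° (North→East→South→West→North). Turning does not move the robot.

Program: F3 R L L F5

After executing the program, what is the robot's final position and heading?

Start: (x=5, y=7), facing South
  F3: move forward 2/3 (blocked), now at (x=5, y=9)
  R: turn right, now facing West
  L: turn left, now facing South
  L: turn left, now facing East
  F5: move forward 0/5 (blocked), now at (x=5, y=9)
Final: (x=5, y=9), facing East

Answer: Final position: (x=5, y=9), facing East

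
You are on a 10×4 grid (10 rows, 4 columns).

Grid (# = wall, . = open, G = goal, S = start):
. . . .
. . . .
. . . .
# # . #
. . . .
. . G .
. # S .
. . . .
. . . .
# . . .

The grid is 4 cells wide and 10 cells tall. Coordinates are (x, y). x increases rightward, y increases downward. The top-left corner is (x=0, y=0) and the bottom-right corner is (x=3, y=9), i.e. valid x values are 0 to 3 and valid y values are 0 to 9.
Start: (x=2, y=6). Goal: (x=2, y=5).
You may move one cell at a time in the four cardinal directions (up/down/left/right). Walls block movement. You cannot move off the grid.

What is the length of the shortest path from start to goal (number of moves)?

Answer: Shortest path length: 1

Derivation:
BFS from (x=2, y=6) until reaching (x=2, y=5):
  Distance 0: (x=2, y=6)
  Distance 1: (x=2, y=5), (x=3, y=6), (x=2, y=7)  <- goal reached here
One shortest path (1 moves): (x=2, y=6) -> (x=2, y=5)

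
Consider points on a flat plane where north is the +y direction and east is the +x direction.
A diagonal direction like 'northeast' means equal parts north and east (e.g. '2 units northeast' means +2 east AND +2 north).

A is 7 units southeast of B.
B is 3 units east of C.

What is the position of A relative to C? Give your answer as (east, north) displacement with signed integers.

Place C at the origin (east=0, north=0).
  B is 3 units east of C: delta (east=+3, north=+0); B at (east=3, north=0).
  A is 7 units southeast of B: delta (east=+7, north=-7); A at (east=10, north=-7).
Therefore A relative to C: (east=10, north=-7).

Answer: A is at (east=10, north=-7) relative to C.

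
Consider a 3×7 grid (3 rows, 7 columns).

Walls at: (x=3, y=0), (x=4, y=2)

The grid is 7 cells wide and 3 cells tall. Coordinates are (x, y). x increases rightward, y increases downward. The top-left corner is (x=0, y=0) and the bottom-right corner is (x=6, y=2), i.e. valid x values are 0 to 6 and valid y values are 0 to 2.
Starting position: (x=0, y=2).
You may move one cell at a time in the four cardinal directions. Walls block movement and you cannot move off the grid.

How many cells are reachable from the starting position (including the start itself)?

Answer: Reachable cells: 19

Derivation:
BFS flood-fill from (x=0, y=2):
  Distance 0: (x=0, y=2)
  Distance 1: (x=0, y=1), (x=1, y=2)
  Distance 2: (x=0, y=0), (x=1, y=1), (x=2, y=2)
  Distance 3: (x=1, y=0), (x=2, y=1), (x=3, y=2)
  Distance 4: (x=2, y=0), (x=3, y=1)
  Distance 5: (x=4, y=1)
  Distance 6: (x=4, y=0), (x=5, y=1)
  Distance 7: (x=5, y=0), (x=6, y=1), (x=5, y=2)
  Distance 8: (x=6, y=0), (x=6, y=2)
Total reachable: 19 (grid has 19 open cells total)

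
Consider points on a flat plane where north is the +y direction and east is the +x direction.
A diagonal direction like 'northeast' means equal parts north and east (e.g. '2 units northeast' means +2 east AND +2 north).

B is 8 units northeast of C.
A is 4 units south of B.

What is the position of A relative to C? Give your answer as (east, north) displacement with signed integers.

Place C at the origin (east=0, north=0).
  B is 8 units northeast of C: delta (east=+8, north=+8); B at (east=8, north=8).
  A is 4 units south of B: delta (east=+0, north=-4); A at (east=8, north=4).
Therefore A relative to C: (east=8, north=4).

Answer: A is at (east=8, north=4) relative to C.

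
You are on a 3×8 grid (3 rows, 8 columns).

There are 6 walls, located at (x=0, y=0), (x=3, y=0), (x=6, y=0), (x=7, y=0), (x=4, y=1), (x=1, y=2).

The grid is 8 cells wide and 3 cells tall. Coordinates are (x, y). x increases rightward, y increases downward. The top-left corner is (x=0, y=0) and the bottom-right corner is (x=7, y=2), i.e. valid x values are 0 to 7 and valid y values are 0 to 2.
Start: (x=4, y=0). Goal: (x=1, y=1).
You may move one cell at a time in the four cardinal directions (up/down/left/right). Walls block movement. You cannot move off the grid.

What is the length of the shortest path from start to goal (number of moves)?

BFS from (x=4, y=0) until reaching (x=1, y=1):
  Distance 0: (x=4, y=0)
  Distance 1: (x=5, y=0)
  Distance 2: (x=5, y=1)
  Distance 3: (x=6, y=1), (x=5, y=2)
  Distance 4: (x=7, y=1), (x=4, y=2), (x=6, y=2)
  Distance 5: (x=3, y=2), (x=7, y=2)
  Distance 6: (x=3, y=1), (x=2, y=2)
  Distance 7: (x=2, y=1)
  Distance 8: (x=2, y=0), (x=1, y=1)  <- goal reached here
One shortest path (8 moves): (x=4, y=0) -> (x=5, y=0) -> (x=5, y=1) -> (x=5, y=2) -> (x=4, y=2) -> (x=3, y=2) -> (x=2, y=2) -> (x=2, y=1) -> (x=1, y=1)

Answer: Shortest path length: 8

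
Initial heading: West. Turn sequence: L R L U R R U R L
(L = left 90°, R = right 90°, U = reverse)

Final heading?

Start: West
  L (left (90° counter-clockwise)) -> South
  R (right (90° clockwise)) -> West
  L (left (90° counter-clockwise)) -> South
  U (U-turn (180°)) -> North
  R (right (90° clockwise)) -> East
  R (right (90° clockwise)) -> South
  U (U-turn (180°)) -> North
  R (right (90° clockwise)) -> East
  L (left (90° counter-clockwise)) -> North
Final: North

Answer: Final heading: North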